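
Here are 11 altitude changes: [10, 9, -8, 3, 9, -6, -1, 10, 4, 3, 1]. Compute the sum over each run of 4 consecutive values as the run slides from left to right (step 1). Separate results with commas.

14, 13, -2, 5, 12, 7, 16, 18

Sliding a size-4 window across the 11 values:
(10, 9, -8, 3) → sum 14
(9, -8, 3, 9) → sum 13
(-8, 3, 9, -6) → sum -2
(3, 9, -6, -1) → sum 5
(9, -6, -1, 10) → sum 12
(-6, -1, 10, 4) → sum 7
(-1, 10, 4, 3) → sum 16
(10, 4, 3, 1) → sum 18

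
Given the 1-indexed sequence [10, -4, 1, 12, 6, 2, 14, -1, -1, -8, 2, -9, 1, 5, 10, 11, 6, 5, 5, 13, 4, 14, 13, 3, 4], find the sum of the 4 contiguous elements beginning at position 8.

-8

Elements at indices 8..11: -1, -1, -8, 2
sum(-1, -1, -8, 2) = -8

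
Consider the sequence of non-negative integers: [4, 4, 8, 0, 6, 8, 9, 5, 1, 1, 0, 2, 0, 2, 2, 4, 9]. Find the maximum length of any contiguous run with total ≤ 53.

15

Extend to the right; shrink from the left whenever the sum exceeds 53:
→ 4: sum 4, len 1
→ 4: sum 8, len 2
→ 8: sum 16, len 3
→ 0: sum 16, len 4
→ 6: sum 22, len 5
→ 8: sum 30, len 6
→ 9: sum 39, len 7
→ 5: sum 44, len 8
→ 1: sum 45, len 9
→ 1: sum 46, len 10
→ 0: sum 46, len 11
→ 2: sum 48, len 12
→ 0: sum 48, len 13
→ 2: sum 50, len 14
→ 2: sum 52, len 15
→ 4 (dropped 4): sum 52, len 15
→ 9 (dropped 4, 8): sum 49, len 14
Longest length seen: 15.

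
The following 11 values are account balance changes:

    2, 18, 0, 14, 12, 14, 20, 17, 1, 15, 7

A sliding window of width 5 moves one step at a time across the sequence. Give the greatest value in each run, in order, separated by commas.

18, 18, 20, 20, 20, 20, 20

2 18 0 14 12 → max 18
18 0 14 12 14 → max 18
0 14 12 14 20 → max 20
14 12 14 20 17 → max 20
12 14 20 17 1 → max 20
14 20 17 1 15 → max 20
20 17 1 15 7 → max 20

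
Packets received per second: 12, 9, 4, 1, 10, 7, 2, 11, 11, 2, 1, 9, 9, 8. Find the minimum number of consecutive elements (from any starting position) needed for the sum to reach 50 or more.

add 12: running sum 12 < 50
add 9: running sum 21 < 50
add 4: running sum 25 < 50
add 1: running sum 26 < 50
add 10: running sum 36 < 50
add 7: running sum 43 < 50
add 2: running sum 45 < 50
add 11: shortest ending here [12, 9, 4, 1, 10, 7, 2, 11] sum 56, len 8
add 11: shortest ending here [9, 4, 1, 10, 7, 2, 11, 11] sum 55, len 8
add 2: shortest ending here [9, 4, 1, 10, 7, 2, 11, 11, 2] sum 57, len 9
add 1: shortest ending here [9, 4, 1, 10, 7, 2, 11, 11, 2, 1] sum 58, len 10
add 9: shortest ending here [10, 7, 2, 11, 11, 2, 1, 9] sum 53, len 8
add 9: shortest ending here [7, 2, 11, 11, 2, 1, 9, 9] sum 52, len 8
add 8: shortest ending here [11, 11, 2, 1, 9, 9, 8] sum 51, len 7
Shortest qualifying length: 7.

7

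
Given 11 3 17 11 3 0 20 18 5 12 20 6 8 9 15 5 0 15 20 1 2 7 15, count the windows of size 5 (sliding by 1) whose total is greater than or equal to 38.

17

[11, 3, 17, 11, 3] → sum 45  ≥ 38 ✓
[3, 17, 11, 3, 0] → sum 34
[17, 11, 3, 0, 20] → sum 51  ≥ 38 ✓
[11, 3, 0, 20, 18] → sum 52  ≥ 38 ✓
[3, 0, 20, 18, 5] → sum 46  ≥ 38 ✓
[0, 20, 18, 5, 12] → sum 55  ≥ 38 ✓
[20, 18, 5, 12, 20] → sum 75  ≥ 38 ✓
[18, 5, 12, 20, 6] → sum 61  ≥ 38 ✓
[5, 12, 20, 6, 8] → sum 51  ≥ 38 ✓
[12, 20, 6, 8, 9] → sum 55  ≥ 38 ✓
[20, 6, 8, 9, 15] → sum 58  ≥ 38 ✓
[6, 8, 9, 15, 5] → sum 43  ≥ 38 ✓
[8, 9, 15, 5, 0] → sum 37
[9, 15, 5, 0, 15] → sum 44  ≥ 38 ✓
[15, 5, 0, 15, 20] → sum 55  ≥ 38 ✓
[5, 0, 15, 20, 1] → sum 41  ≥ 38 ✓
[0, 15, 20, 1, 2] → sum 38  ≥ 38 ✓
[15, 20, 1, 2, 7] → sum 45  ≥ 38 ✓
[20, 1, 2, 7, 15] → sum 45  ≥ 38 ✓
17 windows satisfy the condition.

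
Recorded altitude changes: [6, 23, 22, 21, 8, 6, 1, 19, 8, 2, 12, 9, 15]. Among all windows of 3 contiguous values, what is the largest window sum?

Window sums for each of the 11 positions:
(6, 23, 22) → sum 51
(23, 22, 21) → sum 66
(22, 21, 8) → sum 51
(21, 8, 6) → sum 35
(8, 6, 1) → sum 15
(6, 1, 19) → sum 26
(1, 19, 8) → sum 28
(19, 8, 2) → sum 29
(8, 2, 12) → sum 22
(2, 12, 9) → sum 23
(12, 9, 15) → sum 36
Largest of these is 66.

66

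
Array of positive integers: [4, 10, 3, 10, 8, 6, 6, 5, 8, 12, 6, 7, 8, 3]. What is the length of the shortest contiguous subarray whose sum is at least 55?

add 4: running sum 4 < 55
add 10: running sum 14 < 55
add 3: running sum 17 < 55
add 10: running sum 27 < 55
add 8: running sum 35 < 55
add 6: running sum 41 < 55
add 6: running sum 47 < 55
add 5: running sum 52 < 55
end 8: [10, 3, 10, 8, 6, 6, 5, 8] sum 56, len 8
end 9: [10, 8, 6, 6, 5, 8, 12] sum 55, len 7
end 10: [10, 8, 6, 6, 5, 8, 12, 6] sum 61, len 8
end 11: [8, 6, 6, 5, 8, 12, 6, 7] sum 58, len 8
end 12: [6, 6, 5, 8, 12, 6, 7, 8] sum 58, len 8
end 13: [6, 5, 8, 12, 6, 7, 8, 3] sum 55, len 8
Shortest qualifying length: 7.

7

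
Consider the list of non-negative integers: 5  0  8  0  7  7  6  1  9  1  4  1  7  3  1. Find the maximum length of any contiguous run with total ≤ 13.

4

[5] sum 5 len 1
[5, 0] sum 5 len 2
[5, 0, 8] sum 13 len 3
[5, 0, 8, 0] sum 13 len 4
[0, 7] sum 7 len 2
[7] sum 7 len 1
[7, 6] sum 13 len 2
[6, 1] sum 7 len 2
[1, 9] sum 10 len 2
[1, 9, 1] sum 11 len 3
[1, 4] sum 5 len 2
[1, 4, 1] sum 6 len 3
[1, 4, 1, 7] sum 13 len 4
[1, 7, 3] sum 11 len 3
[1, 7, 3, 1] sum 12 len 4
Longest length seen: 4.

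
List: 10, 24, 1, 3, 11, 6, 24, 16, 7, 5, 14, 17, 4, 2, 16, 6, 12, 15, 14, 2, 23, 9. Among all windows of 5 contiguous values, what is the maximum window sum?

66

(10, 24, 1, 3, 11) → sum 49
(24, 1, 3, 11, 6) → sum 45
(1, 3, 11, 6, 24) → sum 45
(3, 11, 6, 24, 16) → sum 60
(11, 6, 24, 16, 7) → sum 64
(6, 24, 16, 7, 5) → sum 58
(24, 16, 7, 5, 14) → sum 66
(16, 7, 5, 14, 17) → sum 59
(7, 5, 14, 17, 4) → sum 47
(5, 14, 17, 4, 2) → sum 42
(14, 17, 4, 2, 16) → sum 53
(17, 4, 2, 16, 6) → sum 45
(4, 2, 16, 6, 12) → sum 40
(2, 16, 6, 12, 15) → sum 51
(16, 6, 12, 15, 14) → sum 63
(6, 12, 15, 14, 2) → sum 49
(12, 15, 14, 2, 23) → sum 66
(15, 14, 2, 23, 9) → sum 63
Maximum of these is 66.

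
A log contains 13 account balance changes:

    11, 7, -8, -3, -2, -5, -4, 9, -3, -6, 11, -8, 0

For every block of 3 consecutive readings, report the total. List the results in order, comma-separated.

10, -4, -13, -10, -11, 0, 2, 0, 2, -3, 3

(11, 7, -8) → sum 10
(7, -8, -3) → sum -4
(-8, -3, -2) → sum -13
(-3, -2, -5) → sum -10
(-2, -5, -4) → sum -11
(-5, -4, 9) → sum 0
(-4, 9, -3) → sum 2
(9, -3, -6) → sum 0
(-3, -6, 11) → sum 2
(-6, 11, -8) → sum -3
(11, -8, 0) → sum 3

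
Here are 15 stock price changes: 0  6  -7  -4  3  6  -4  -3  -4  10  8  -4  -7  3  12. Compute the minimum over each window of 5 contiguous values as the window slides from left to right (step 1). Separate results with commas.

Sliding a size-5 window across the 15 values:
[0, 6, -7, -4, 3] → min -7
[6, -7, -4, 3, 6] → min -7
[-7, -4, 3, 6, -4] → min -7
[-4, 3, 6, -4, -3] → min -4
[3, 6, -4, -3, -4] → min -4
[6, -4, -3, -4, 10] → min -4
[-4, -3, -4, 10, 8] → min -4
[-3, -4, 10, 8, -4] → min -4
[-4, 10, 8, -4, -7] → min -7
[10, 8, -4, -7, 3] → min -7
[8, -4, -7, 3, 12] → min -7

-7, -7, -7, -4, -4, -4, -4, -4, -7, -7, -7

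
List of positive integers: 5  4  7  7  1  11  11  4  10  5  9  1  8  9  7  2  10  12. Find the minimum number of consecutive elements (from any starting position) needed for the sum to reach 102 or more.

Extend right; whenever the sum reaches 102, record the length and shrink from the left:
add 5: running sum 5 < 102
add 4: running sum 9 < 102
add 7: running sum 16 < 102
add 7: running sum 23 < 102
add 1: running sum 24 < 102
add 11: running sum 35 < 102
add 11: running sum 46 < 102
add 4: running sum 50 < 102
add 10: running sum 60 < 102
add 5: running sum 65 < 102
add 9: running sum 74 < 102
add 1: running sum 75 < 102
add 8: running sum 83 < 102
add 9: running sum 92 < 102
add 7: running sum 99 < 102
add 2: running sum 101 < 102
add 10: shortest ending here [7, 7, 1, 11, 11, 4, 10, 5, 9, 1, 8, 9, 7, 2, 10] sum 102, len 15
add 12: shortest ending here [7, 1, 11, 11, 4, 10, 5, 9, 1, 8, 9, 7, 2, 10, 12] sum 107, len 15
Shortest qualifying length: 15.

15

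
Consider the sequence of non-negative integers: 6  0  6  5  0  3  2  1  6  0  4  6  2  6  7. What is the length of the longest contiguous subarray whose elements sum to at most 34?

Extend to the right; shrink from the left whenever the sum exceeds 34:
add 6: [6] sum 6, len 1
add 0: [6, 0] sum 6, len 2
add 6: [6, 0, 6] sum 12, len 3
add 5: [6, 0, 6, 5] sum 17, len 4
add 0: [6, 0, 6, 5, 0] sum 17, len 5
add 3: [6, 0, 6, 5, 0, 3] sum 20, len 6
add 2: [6, 0, 6, 5, 0, 3, 2] sum 22, len 7
add 1: [6, 0, 6, 5, 0, 3, 2, 1] sum 23, len 8
add 6: [6, 0, 6, 5, 0, 3, 2, 1, 6] sum 29, len 9
add 0: [6, 0, 6, 5, 0, 3, 2, 1, 6, 0] sum 29, len 10
add 4: [6, 0, 6, 5, 0, 3, 2, 1, 6, 0, 4] sum 33, len 11
add 6: [0, 6, 5, 0, 3, 2, 1, 6, 0, 4, 6] sum 33, len 11
add 2: [5, 0, 3, 2, 1, 6, 0, 4, 6, 2] sum 29, len 10
add 6: [0, 3, 2, 1, 6, 0, 4, 6, 2, 6] sum 30, len 10
add 7: [2, 1, 6, 0, 4, 6, 2, 6, 7] sum 34, len 9
Longest length seen: 11.

11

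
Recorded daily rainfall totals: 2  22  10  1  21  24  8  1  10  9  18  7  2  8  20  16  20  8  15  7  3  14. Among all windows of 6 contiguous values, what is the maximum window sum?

[2, 22, 10, 1, 21, 24] → sum 80
[22, 10, 1, 21, 24, 8] → sum 86
[10, 1, 21, 24, 8, 1] → sum 65
[1, 21, 24, 8, 1, 10] → sum 65
[21, 24, 8, 1, 10, 9] → sum 73
[24, 8, 1, 10, 9, 18] → sum 70
[8, 1, 10, 9, 18, 7] → sum 53
[1, 10, 9, 18, 7, 2] → sum 47
[10, 9, 18, 7, 2, 8] → sum 54
[9, 18, 7, 2, 8, 20] → sum 64
[18, 7, 2, 8, 20, 16] → sum 71
[7, 2, 8, 20, 16, 20] → sum 73
[2, 8, 20, 16, 20, 8] → sum 74
[8, 20, 16, 20, 8, 15] → sum 87
[20, 16, 20, 8, 15, 7] → sum 86
[16, 20, 8, 15, 7, 3] → sum 69
[20, 8, 15, 7, 3, 14] → sum 67
Maximum of these is 87.

87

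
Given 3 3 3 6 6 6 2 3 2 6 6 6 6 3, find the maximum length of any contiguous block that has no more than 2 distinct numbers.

6

Extend right; when distinct count exceeds 2, shrink from the left:
add 3: window [3] (1 distinct), len 1
add 3: window [3, 3] (1 distinct), len 2
add 3: window [3, 3, 3] (1 distinct), len 3
add 6: window [3, 3, 3, 6] (2 distinct), len 4
add 6: window [3, 3, 3, 6, 6] (2 distinct), len 5
add 6: window [3, 3, 3, 6, 6, 6] (2 distinct), len 6
add 2: window [6, 6, 6, 2] (2 distinct), len 4
add 3: window [2, 3] (2 distinct), len 2
add 2: window [2, 3, 2] (2 distinct), len 3
add 6: window [2, 6] (2 distinct), len 2
add 6: window [2, 6, 6] (2 distinct), len 3
add 6: window [2, 6, 6, 6] (2 distinct), len 4
add 6: window [2, 6, 6, 6, 6] (2 distinct), len 5
add 3: window [6, 6, 6, 6, 3] (2 distinct), len 5
Longest length with ≤2 distinct: 6.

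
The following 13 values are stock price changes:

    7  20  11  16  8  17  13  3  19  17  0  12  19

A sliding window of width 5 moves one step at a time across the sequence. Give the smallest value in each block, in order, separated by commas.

Sliding a size-5 window across the 13 values:
(7, 20, 11, 16, 8) → min 7
(20, 11, 16, 8, 17) → min 8
(11, 16, 8, 17, 13) → min 8
(16, 8, 17, 13, 3) → min 3
(8, 17, 13, 3, 19) → min 3
(17, 13, 3, 19, 17) → min 3
(13, 3, 19, 17, 0) → min 0
(3, 19, 17, 0, 12) → min 0
(19, 17, 0, 12, 19) → min 0

7, 8, 8, 3, 3, 3, 0, 0, 0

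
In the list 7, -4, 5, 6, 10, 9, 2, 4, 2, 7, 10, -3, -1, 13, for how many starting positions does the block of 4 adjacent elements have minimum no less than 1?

6

7 -4 5 6 → min -4
-4 5 6 10 → min -4
5 6 10 9 → min 5  ≥ 1 ✓
6 10 9 2 → min 2  ≥ 1 ✓
10 9 2 4 → min 2  ≥ 1 ✓
9 2 4 2 → min 2  ≥ 1 ✓
2 4 2 7 → min 2  ≥ 1 ✓
4 2 7 10 → min 2  ≥ 1 ✓
2 7 10 -3 → min -3
7 10 -3 -1 → min -3
10 -3 -1 13 → min -3
6 windows satisfy the condition.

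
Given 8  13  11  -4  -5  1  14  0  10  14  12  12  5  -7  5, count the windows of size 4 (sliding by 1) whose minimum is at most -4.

[8, 13, 11, -4] → min -4  ≤ -4 ✓
[13, 11, -4, -5] → min -5  ≤ -4 ✓
[11, -4, -5, 1] → min -5  ≤ -4 ✓
[-4, -5, 1, 14] → min -5  ≤ -4 ✓
[-5, 1, 14, 0] → min -5  ≤ -4 ✓
[1, 14, 0, 10] → min 0
[14, 0, 10, 14] → min 0
[0, 10, 14, 12] → min 0
[10, 14, 12, 12] → min 10
[14, 12, 12, 5] → min 5
[12, 12, 5, -7] → min -7  ≤ -4 ✓
[12, 5, -7, 5] → min -7  ≤ -4 ✓
7 windows satisfy the condition.

7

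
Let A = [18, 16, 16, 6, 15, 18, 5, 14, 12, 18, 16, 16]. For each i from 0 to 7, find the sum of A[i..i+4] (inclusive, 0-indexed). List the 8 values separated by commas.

71, 71, 60, 58, 64, 67, 65, 76

Sliding a size-5 window across the 12 values:
[18, 16, 16, 6, 15] → sum 71
[16, 16, 6, 15, 18] → sum 71
[16, 6, 15, 18, 5] → sum 60
[6, 15, 18, 5, 14] → sum 58
[15, 18, 5, 14, 12] → sum 64
[18, 5, 14, 12, 18] → sum 67
[5, 14, 12, 18, 16] → sum 65
[14, 12, 18, 16, 16] → sum 76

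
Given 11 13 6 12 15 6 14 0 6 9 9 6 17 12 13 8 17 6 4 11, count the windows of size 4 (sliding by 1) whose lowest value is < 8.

15

11 13 6 12 → min 6  < 8 ✓
13 6 12 15 → min 6  < 8 ✓
6 12 15 6 → min 6  < 8 ✓
12 15 6 14 → min 6  < 8 ✓
15 6 14 0 → min 0  < 8 ✓
6 14 0 6 → min 0  < 8 ✓
14 0 6 9 → min 0  < 8 ✓
0 6 9 9 → min 0  < 8 ✓
6 9 9 6 → min 6  < 8 ✓
9 9 6 17 → min 6  < 8 ✓
9 6 17 12 → min 6  < 8 ✓
6 17 12 13 → min 6  < 8 ✓
17 12 13 8 → min 8
12 13 8 17 → min 8
13 8 17 6 → min 6  < 8 ✓
8 17 6 4 → min 4  < 8 ✓
17 6 4 11 → min 4  < 8 ✓
15 windows satisfy the condition.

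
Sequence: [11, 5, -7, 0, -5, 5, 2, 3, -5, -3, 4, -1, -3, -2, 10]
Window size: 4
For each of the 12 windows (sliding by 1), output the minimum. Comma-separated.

-7, -7, -7, -5, -5, -5, -5, -5, -5, -3, -3, -3

[11, 5, -7, 0] → min -7
[5, -7, 0, -5] → min -7
[-7, 0, -5, 5] → min -7
[0, -5, 5, 2] → min -5
[-5, 5, 2, 3] → min -5
[5, 2, 3, -5] → min -5
[2, 3, -5, -3] → min -5
[3, -5, -3, 4] → min -5
[-5, -3, 4, -1] → min -5
[-3, 4, -1, -3] → min -3
[4, -1, -3, -2] → min -3
[-1, -3, -2, 10] → min -3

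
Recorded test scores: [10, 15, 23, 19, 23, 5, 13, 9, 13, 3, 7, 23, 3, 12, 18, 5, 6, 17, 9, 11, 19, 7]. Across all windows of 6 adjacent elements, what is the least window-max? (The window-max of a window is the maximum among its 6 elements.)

13

[10, 15, 23, 19, 23, 5] → max 23
[15, 23, 19, 23, 5, 13] → max 23
[23, 19, 23, 5, 13, 9] → max 23
[19, 23, 5, 13, 9, 13] → max 23
[23, 5, 13, 9, 13, 3] → max 23
[5, 13, 9, 13, 3, 7] → max 13
[13, 9, 13, 3, 7, 23] → max 23
[9, 13, 3, 7, 23, 3] → max 23
[13, 3, 7, 23, 3, 12] → max 23
[3, 7, 23, 3, 12, 18] → max 23
[7, 23, 3, 12, 18, 5] → max 23
[23, 3, 12, 18, 5, 6] → max 23
[3, 12, 18, 5, 6, 17] → max 18
[12, 18, 5, 6, 17, 9] → max 18
[18, 5, 6, 17, 9, 11] → max 18
[5, 6, 17, 9, 11, 19] → max 19
[6, 17, 9, 11, 19, 7] → max 19
Least of these is 13.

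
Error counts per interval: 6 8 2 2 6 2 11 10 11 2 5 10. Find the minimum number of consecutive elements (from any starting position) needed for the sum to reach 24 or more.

add 6: running sum 6 < 24
add 8: running sum 14 < 24
add 2: running sum 16 < 24
add 2: running sum 18 < 24
add 6: shortest ending here [6, 8, 2, 2, 6] sum 24, len 5
add 2: shortest ending here [6, 8, 2, 2, 6, 2] sum 26, len 6
add 11: shortest ending here [8, 2, 2, 6, 2, 11] sum 31, len 6
add 10: shortest ending here [6, 2, 11, 10] sum 29, len 4
add 11: shortest ending here [11, 10, 11] sum 32, len 3
add 2: shortest ending here [11, 10, 11, 2] sum 34, len 4
add 5: shortest ending here [10, 11, 2, 5] sum 28, len 4
add 10: shortest ending here [11, 2, 5, 10] sum 28, len 4
Shortest qualifying length: 3.

3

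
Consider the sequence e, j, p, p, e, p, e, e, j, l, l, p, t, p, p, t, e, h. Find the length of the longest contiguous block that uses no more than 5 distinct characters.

Extend right; when distinct count exceeds 5, shrink from the left:
add e: window [e] (1 distinct), len 1
add j: window [e, j] (2 distinct), len 2
add p: window [e, j, p] (3 distinct), len 3
add p: window [e, j, p, p] (3 distinct), len 4
add e: window [e, j, p, p, e] (3 distinct), len 5
add p: window [e, j, p, p, e, p] (3 distinct), len 6
add e: window [e, j, p, p, e, p, e] (3 distinct), len 7
add e: window [e, j, p, p, e, p, e, e] (3 distinct), len 8
add j: window [e, j, p, p, e, p, e, e, j] (3 distinct), len 9
add l: window [e, j, p, p, e, p, e, e, j, l] (4 distinct), len 10
add l: window [e, j, p, p, e, p, e, e, j, l, l] (4 distinct), len 11
add p: window [e, j, p, p, e, p, e, e, j, l, l, p] (4 distinct), len 12
add t: window [e, j, p, p, e, p, e, e, j, l, l, p, t] (5 distinct), len 13
add p: window [e, j, p, p, e, p, e, e, j, l, l, p, t, p] (5 distinct), len 14
add p: window [e, j, p, p, e, p, e, e, j, l, l, p, t, p, p] (5 distinct), len 15
add t: window [e, j, p, p, e, p, e, e, j, l, l, p, t, p, p, t] (5 distinct), len 16
add e: window [e, j, p, p, e, p, e, e, j, l, l, p, t, p, p, t, e] (5 distinct), len 17
add h: window [l, l, p, t, p, p, t, e, h] (5 distinct), len 9
Longest length with ≤5 distinct: 17.

17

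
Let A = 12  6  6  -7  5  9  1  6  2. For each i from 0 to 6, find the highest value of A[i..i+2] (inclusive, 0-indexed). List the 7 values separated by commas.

12 6 6 → max 12
6 6 -7 → max 6
6 -7 5 → max 6
-7 5 9 → max 9
5 9 1 → max 9
9 1 6 → max 9
1 6 2 → max 6

12, 6, 6, 9, 9, 9, 6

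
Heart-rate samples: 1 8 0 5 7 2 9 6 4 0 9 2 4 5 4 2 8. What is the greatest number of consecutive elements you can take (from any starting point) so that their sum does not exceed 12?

3

[1] sum 1 len 1
[1, 8] sum 9 len 2
[1, 8, 0] sum 9 len 3
[0, 5] sum 5 len 2
[0, 5, 7] sum 12 len 3
[7, 2] sum 9 len 2
[2, 9] sum 11 len 2
[6] sum 6 len 1
[6, 4] sum 10 len 2
[6, 4, 0] sum 10 len 3
[0, 9] sum 9 len 2
[0, 9, 2] sum 11 len 3
[2, 4] sum 6 len 2
[2, 4, 5] sum 11 len 3
[5, 4] sum 9 len 2
[5, 4, 2] sum 11 len 3
[2, 8] sum 10 len 2
Longest length seen: 3.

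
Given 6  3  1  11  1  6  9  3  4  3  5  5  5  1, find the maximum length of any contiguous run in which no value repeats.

[6] len 1
[6, 3] len 2
[6, 3, 1] len 3
[6, 3, 1, 11] len 4
[11, 1] len 2
[11, 1, 6] len 3
[11, 1, 6, 9] len 4
[11, 1, 6, 9, 3] len 5
[11, 1, 6, 9, 3, 4] len 6
[4, 3] len 2
[4, 3, 5] len 3
[5] len 1
[5] len 1
[5, 1] len 2
Longest all-distinct length: 6.

6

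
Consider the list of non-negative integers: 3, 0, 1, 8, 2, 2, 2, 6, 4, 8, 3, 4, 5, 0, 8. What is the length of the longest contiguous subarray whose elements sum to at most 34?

9

Extend to the right; shrink from the left whenever the sum exceeds 34:
→ 3: sum 3, len 1
→ 0: sum 3, len 2
→ 1: sum 4, len 3
→ 8: sum 12, len 4
→ 2: sum 14, len 5
→ 2: sum 16, len 6
→ 2: sum 18, len 7
→ 6: sum 24, len 8
→ 4: sum 28, len 9
→ 8 (dropped 3): sum 33, len 9
→ 3 (dropped 0, 1, 8): sum 27, len 7
→ 4: sum 31, len 8
→ 5 (dropped 2): sum 34, len 8
→ 0: sum 34, len 9
→ 8 (dropped 2, 2, 6): sum 32, len 7
Longest length seen: 9.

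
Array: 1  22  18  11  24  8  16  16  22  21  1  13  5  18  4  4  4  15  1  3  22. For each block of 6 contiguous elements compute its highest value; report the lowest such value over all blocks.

[1, 22, 18, 11, 24, 8] → max 24
[22, 18, 11, 24, 8, 16] → max 24
[18, 11, 24, 8, 16, 16] → max 24
[11, 24, 8, 16, 16, 22] → max 24
[24, 8, 16, 16, 22, 21] → max 24
[8, 16, 16, 22, 21, 1] → max 22
[16, 16, 22, 21, 1, 13] → max 22
[16, 22, 21, 1, 13, 5] → max 22
[22, 21, 1, 13, 5, 18] → max 22
[21, 1, 13, 5, 18, 4] → max 21
[1, 13, 5, 18, 4, 4] → max 18
[13, 5, 18, 4, 4, 4] → max 18
[5, 18, 4, 4, 4, 15] → max 18
[18, 4, 4, 4, 15, 1] → max 18
[4, 4, 4, 15, 1, 3] → max 15
[4, 4, 15, 1, 3, 22] → max 22
Lowest of these is 15.

15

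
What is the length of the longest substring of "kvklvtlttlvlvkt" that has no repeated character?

add k: [k] len 1
add v: [k, v] len 2
add k (repeat k, move left end past it): [v, k] len 2
add l: [v, k, l] len 3
add v (repeat v, move left end past it): [k, l, v] len 3
add t: [k, l, v, t] len 4
add l (repeat l, move left end past it): [v, t, l] len 3
add t (repeat t, move left end past it): [l, t] len 2
add t (repeat t, move left end past it): [t] len 1
add l: [t, l] len 2
add v: [t, l, v] len 3
add l (repeat l, move left end past it): [v, l] len 2
add v (repeat v, move left end past it): [l, v] len 2
add k: [l, v, k] len 3
add t: [l, v, k, t] len 4
Longest all-distinct length: 4.

4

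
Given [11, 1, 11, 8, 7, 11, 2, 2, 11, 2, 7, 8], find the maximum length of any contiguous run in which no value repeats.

[11] len 1
[11, 1] len 2
[1, 11] len 2
[1, 11, 8] len 3
[1, 11, 8, 7] len 4
[8, 7, 11] len 3
[8, 7, 11, 2] len 4
[2] len 1
[2, 11] len 2
[11, 2] len 2
[11, 2, 7] len 3
[11, 2, 7, 8] len 4
Longest all-distinct length: 4.

4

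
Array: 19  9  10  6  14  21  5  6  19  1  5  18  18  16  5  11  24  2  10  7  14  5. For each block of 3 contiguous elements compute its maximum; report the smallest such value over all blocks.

Each size-3 window and its max:
[19, 9, 10] → max 19
[9, 10, 6] → max 10
[10, 6, 14] → max 14
[6, 14, 21] → max 21
[14, 21, 5] → max 21
[21, 5, 6] → max 21
[5, 6, 19] → max 19
[6, 19, 1] → max 19
[19, 1, 5] → max 19
[1, 5, 18] → max 18
[5, 18, 18] → max 18
[18, 18, 16] → max 18
[18, 16, 5] → max 18
[16, 5, 11] → max 16
[5, 11, 24] → max 24
[11, 24, 2] → max 24
[24, 2, 10] → max 24
[2, 10, 7] → max 10
[10, 7, 14] → max 14
[7, 14, 5] → max 14
Smallest of these is 10.

10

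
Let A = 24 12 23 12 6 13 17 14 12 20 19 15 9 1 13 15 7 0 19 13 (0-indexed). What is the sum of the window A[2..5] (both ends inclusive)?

54

Elements at indices 2..5: 23, 12, 6, 13
sum(23, 12, 6, 13) = 54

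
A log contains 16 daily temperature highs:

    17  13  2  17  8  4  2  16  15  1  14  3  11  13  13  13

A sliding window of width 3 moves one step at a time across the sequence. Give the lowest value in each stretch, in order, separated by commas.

[17, 13, 2] → min 2
[13, 2, 17] → min 2
[2, 17, 8] → min 2
[17, 8, 4] → min 4
[8, 4, 2] → min 2
[4, 2, 16] → min 2
[2, 16, 15] → min 2
[16, 15, 1] → min 1
[15, 1, 14] → min 1
[1, 14, 3] → min 1
[14, 3, 11] → min 3
[3, 11, 13] → min 3
[11, 13, 13] → min 11
[13, 13, 13] → min 13

2, 2, 2, 4, 2, 2, 2, 1, 1, 1, 3, 3, 11, 13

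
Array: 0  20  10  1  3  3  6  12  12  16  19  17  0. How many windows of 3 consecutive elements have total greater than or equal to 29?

7

(0, 20, 10) → sum 30  ≥ 29 ✓
(20, 10, 1) → sum 31  ≥ 29 ✓
(10, 1, 3) → sum 14
(1, 3, 3) → sum 7
(3, 3, 6) → sum 12
(3, 6, 12) → sum 21
(6, 12, 12) → sum 30  ≥ 29 ✓
(12, 12, 16) → sum 40  ≥ 29 ✓
(12, 16, 19) → sum 47  ≥ 29 ✓
(16, 19, 17) → sum 52  ≥ 29 ✓
(19, 17, 0) → sum 36  ≥ 29 ✓
7 windows satisfy the condition.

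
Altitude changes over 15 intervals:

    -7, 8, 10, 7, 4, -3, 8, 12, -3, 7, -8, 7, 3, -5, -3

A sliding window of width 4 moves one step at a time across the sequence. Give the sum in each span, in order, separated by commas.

18, 29, 18, 16, 21, 14, 24, 8, 3, 9, -3, 2

Sliding a size-4 window across the 15 values:
[-7, 8, 10, 7] → sum 18
[8, 10, 7, 4] → sum 29
[10, 7, 4, -3] → sum 18
[7, 4, -3, 8] → sum 16
[4, -3, 8, 12] → sum 21
[-3, 8, 12, -3] → sum 14
[8, 12, -3, 7] → sum 24
[12, -3, 7, -8] → sum 8
[-3, 7, -8, 7] → sum 3
[7, -8, 7, 3] → sum 9
[-8, 7, 3, -5] → sum -3
[7, 3, -5, -3] → sum 2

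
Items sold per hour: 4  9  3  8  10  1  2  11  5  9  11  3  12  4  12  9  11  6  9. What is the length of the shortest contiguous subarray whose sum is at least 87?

Extend right; whenever the sum reaches 87, record the length and shrink from the left:
add 4: running sum 4 < 87
add 9: running sum 13 < 87
add 3: running sum 16 < 87
add 8: running sum 24 < 87
add 10: running sum 34 < 87
add 1: running sum 35 < 87
add 2: running sum 37 < 87
add 11: running sum 48 < 87
add 5: running sum 53 < 87
add 9: running sum 62 < 87
add 11: running sum 73 < 87
add 3: running sum 76 < 87
end 12: [4, 9, 3, 8, 10, 1, 2, 11, 5, 9, 11, 3, 12] sum 88, len 13
end 13: [9, 3, 8, 10, 1, 2, 11, 5, 9, 11, 3, 12, 4] sum 88, len 13
end 14: [8, 10, 1, 2, 11, 5, 9, 11, 3, 12, 4, 12] sum 88, len 12
end 15: [10, 1, 2, 11, 5, 9, 11, 3, 12, 4, 12, 9] sum 89, len 12
end 16: [11, 5, 9, 11, 3, 12, 4, 12, 9, 11] sum 87, len 10
end 17: [11, 5, 9, 11, 3, 12, 4, 12, 9, 11, 6] sum 93, len 11
end 18: [5, 9, 11, 3, 12, 4, 12, 9, 11, 6, 9] sum 91, len 11
Shortest qualifying length: 10.

10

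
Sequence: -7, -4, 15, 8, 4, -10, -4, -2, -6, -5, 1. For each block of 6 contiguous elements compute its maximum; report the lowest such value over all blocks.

(-7, -4, 15, 8, 4, -10) → max 15
(-4, 15, 8, 4, -10, -4) → max 15
(15, 8, 4, -10, -4, -2) → max 15
(8, 4, -10, -4, -2, -6) → max 8
(4, -10, -4, -2, -6, -5) → max 4
(-10, -4, -2, -6, -5, 1) → max 1
Lowest of these is 1.

1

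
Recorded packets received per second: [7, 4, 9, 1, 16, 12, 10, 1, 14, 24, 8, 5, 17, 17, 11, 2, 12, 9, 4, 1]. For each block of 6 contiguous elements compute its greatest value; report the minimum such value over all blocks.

12

Window maxs for each of the 15 positions:
(7, 4, 9, 1, 16, 12) → max 16
(4, 9, 1, 16, 12, 10) → max 16
(9, 1, 16, 12, 10, 1) → max 16
(1, 16, 12, 10, 1, 14) → max 16
(16, 12, 10, 1, 14, 24) → max 24
(12, 10, 1, 14, 24, 8) → max 24
(10, 1, 14, 24, 8, 5) → max 24
(1, 14, 24, 8, 5, 17) → max 24
(14, 24, 8, 5, 17, 17) → max 24
(24, 8, 5, 17, 17, 11) → max 24
(8, 5, 17, 17, 11, 2) → max 17
(5, 17, 17, 11, 2, 12) → max 17
(17, 17, 11, 2, 12, 9) → max 17
(17, 11, 2, 12, 9, 4) → max 17
(11, 2, 12, 9, 4, 1) → max 12
Minimum of these is 12.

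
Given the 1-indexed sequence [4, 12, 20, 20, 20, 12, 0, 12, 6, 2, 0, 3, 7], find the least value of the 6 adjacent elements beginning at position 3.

0

Elements at indices 3..8: 20, 20, 20, 12, 0, 12
min(20, 20, 20, 12, 0, 12) = 0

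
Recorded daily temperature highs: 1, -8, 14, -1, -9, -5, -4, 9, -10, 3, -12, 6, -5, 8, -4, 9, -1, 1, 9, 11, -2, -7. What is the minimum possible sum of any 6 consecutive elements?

(1, -8, 14, -1, -9, -5) → sum -8
(-8, 14, -1, -9, -5, -4) → sum -13
(14, -1, -9, -5, -4, 9) → sum 4
(-1, -9, -5, -4, 9, -10) → sum -20
(-9, -5, -4, 9, -10, 3) → sum -16
(-5, -4, 9, -10, 3, -12) → sum -19
(-4, 9, -10, 3, -12, 6) → sum -8
(9, -10, 3, -12, 6, -5) → sum -9
(-10, 3, -12, 6, -5, 8) → sum -10
(3, -12, 6, -5, 8, -4) → sum -4
(-12, 6, -5, 8, -4, 9) → sum 2
(6, -5, 8, -4, 9, -1) → sum 13
(-5, 8, -4, 9, -1, 1) → sum 8
(8, -4, 9, -1, 1, 9) → sum 22
(-4, 9, -1, 1, 9, 11) → sum 25
(9, -1, 1, 9, 11, -2) → sum 27
(-1, 1, 9, 11, -2, -7) → sum 11
Minimum of these is -20.

-20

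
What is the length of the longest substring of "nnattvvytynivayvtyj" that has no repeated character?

add n: [n] len 1
add n (repeat n, move left end past it): [n] len 1
add a: [n, a] len 2
add t: [n, a, t] len 3
add t (repeat t, move left end past it): [t] len 1
add v: [t, v] len 2
add v (repeat v, move left end past it): [v] len 1
add y: [v, y] len 2
add t: [v, y, t] len 3
add y (repeat y, move left end past it): [t, y] len 2
add n: [t, y, n] len 3
add i: [t, y, n, i] len 4
add v: [t, y, n, i, v] len 5
add a: [t, y, n, i, v, a] len 6
add y (repeat y, move left end past it): [n, i, v, a, y] len 5
add v (repeat v, move left end past it): [a, y, v] len 3
add t: [a, y, v, t] len 4
add y (repeat y, move left end past it): [v, t, y] len 3
add j: [v, t, y, j] len 4
Longest all-distinct length: 6.

6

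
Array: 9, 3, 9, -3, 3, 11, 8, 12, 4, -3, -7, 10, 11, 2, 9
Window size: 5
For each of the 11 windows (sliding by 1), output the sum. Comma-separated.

9 3 9 -3 3 → sum 21
3 9 -3 3 11 → sum 23
9 -3 3 11 8 → sum 28
-3 3 11 8 12 → sum 31
3 11 8 12 4 → sum 38
11 8 12 4 -3 → sum 32
8 12 4 -3 -7 → sum 14
12 4 -3 -7 10 → sum 16
4 -3 -7 10 11 → sum 15
-3 -7 10 11 2 → sum 13
-7 10 11 2 9 → sum 25

21, 23, 28, 31, 38, 32, 14, 16, 15, 13, 25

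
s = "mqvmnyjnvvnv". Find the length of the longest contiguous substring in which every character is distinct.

[m] len 1
[m, q] len 2
[m, q, v] len 3
[q, v, m] len 3
[q, v, m, n] len 4
[q, v, m, n, y] len 5
[q, v, m, n, y, j] len 6
[y, j, n] len 3
[y, j, n, v] len 4
[v] len 1
[v, n] len 2
[n, v] len 2
Longest all-distinct length: 6.

6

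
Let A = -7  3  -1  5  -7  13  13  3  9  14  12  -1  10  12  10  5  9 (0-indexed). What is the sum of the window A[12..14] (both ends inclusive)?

32

Elements at indices 12..14: 10, 12, 10
sum(10, 12, 10) = 32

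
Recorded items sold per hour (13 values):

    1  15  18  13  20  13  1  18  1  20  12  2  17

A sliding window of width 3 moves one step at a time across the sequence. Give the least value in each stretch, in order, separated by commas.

1, 13, 13, 13, 1, 1, 1, 1, 1, 2, 2

Sliding a size-3 window across the 13 values:
[1, 15, 18] → min 1
[15, 18, 13] → min 13
[18, 13, 20] → min 13
[13, 20, 13] → min 13
[20, 13, 1] → min 1
[13, 1, 18] → min 1
[1, 18, 1] → min 1
[18, 1, 20] → min 1
[1, 20, 12] → min 1
[20, 12, 2] → min 2
[12, 2, 17] → min 2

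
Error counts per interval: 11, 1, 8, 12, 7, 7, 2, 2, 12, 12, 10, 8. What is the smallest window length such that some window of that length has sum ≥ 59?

8

add 11: running sum 11 < 59
add 1: running sum 12 < 59
add 8: running sum 20 < 59
add 12: running sum 32 < 59
add 7: running sum 39 < 59
add 7: running sum 46 < 59
add 2: running sum 48 < 59
add 2: running sum 50 < 59
add 12: shortest ending here [11, 1, 8, 12, 7, 7, 2, 2, 12] sum 62, len 9
add 12: shortest ending here [8, 12, 7, 7, 2, 2, 12, 12] sum 62, len 8
add 10: shortest ending here [12, 7, 7, 2, 2, 12, 12, 10] sum 64, len 8
add 8: shortest ending here [7, 7, 2, 2, 12, 12, 10, 8] sum 60, len 8
Shortest qualifying length: 8.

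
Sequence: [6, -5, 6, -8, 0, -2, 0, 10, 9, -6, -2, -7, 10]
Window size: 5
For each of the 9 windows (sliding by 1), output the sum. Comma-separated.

Sliding a size-5 window across the 13 values:
(6, -5, 6, -8, 0) → sum -1
(-5, 6, -8, 0, -2) → sum -9
(6, -8, 0, -2, 0) → sum -4
(-8, 0, -2, 0, 10) → sum 0
(0, -2, 0, 10, 9) → sum 17
(-2, 0, 10, 9, -6) → sum 11
(0, 10, 9, -6, -2) → sum 11
(10, 9, -6, -2, -7) → sum 4
(9, -6, -2, -7, 10) → sum 4

-1, -9, -4, 0, 17, 11, 11, 4, 4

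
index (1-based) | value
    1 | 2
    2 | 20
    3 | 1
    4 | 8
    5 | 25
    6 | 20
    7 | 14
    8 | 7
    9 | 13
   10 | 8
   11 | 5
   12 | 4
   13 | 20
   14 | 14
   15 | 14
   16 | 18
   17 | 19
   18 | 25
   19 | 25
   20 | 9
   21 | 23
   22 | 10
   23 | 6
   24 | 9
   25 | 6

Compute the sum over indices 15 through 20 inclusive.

110

Elements at indices 15..20: 14, 18, 19, 25, 25, 9
sum(14, 18, 19, 25, 25, 9) = 110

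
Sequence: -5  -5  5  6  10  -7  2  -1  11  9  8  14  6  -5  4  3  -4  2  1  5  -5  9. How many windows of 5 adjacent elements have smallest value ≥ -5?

13

[-5, -5, 5, 6, 10] → min -5  ≥ -5 ✓
[-5, 5, 6, 10, -7] → min -7
[5, 6, 10, -7, 2] → min -7
[6, 10, -7, 2, -1] → min -7
[10, -7, 2, -1, 11] → min -7
[-7, 2, -1, 11, 9] → min -7
[2, -1, 11, 9, 8] → min -1  ≥ -5 ✓
[-1, 11, 9, 8, 14] → min -1  ≥ -5 ✓
[11, 9, 8, 14, 6] → min 6  ≥ -5 ✓
[9, 8, 14, 6, -5] → min -5  ≥ -5 ✓
[8, 14, 6, -5, 4] → min -5  ≥ -5 ✓
[14, 6, -5, 4, 3] → min -5  ≥ -5 ✓
[6, -5, 4, 3, -4] → min -5  ≥ -5 ✓
[-5, 4, 3, -4, 2] → min -5  ≥ -5 ✓
[4, 3, -4, 2, 1] → min -4  ≥ -5 ✓
[3, -4, 2, 1, 5] → min -4  ≥ -5 ✓
[-4, 2, 1, 5, -5] → min -5  ≥ -5 ✓
[2, 1, 5, -5, 9] → min -5  ≥ -5 ✓
13 windows satisfy the condition.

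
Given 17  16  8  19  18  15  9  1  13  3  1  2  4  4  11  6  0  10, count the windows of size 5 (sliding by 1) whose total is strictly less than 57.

[17, 16, 8, 19, 18] → sum 78
[16, 8, 19, 18, 15] → sum 76
[8, 19, 18, 15, 9] → sum 69
[19, 18, 15, 9, 1] → sum 62
[18, 15, 9, 1, 13] → sum 56  < 57 ✓
[15, 9, 1, 13, 3] → sum 41  < 57 ✓
[9, 1, 13, 3, 1] → sum 27  < 57 ✓
[1, 13, 3, 1, 2] → sum 20  < 57 ✓
[13, 3, 1, 2, 4] → sum 23  < 57 ✓
[3, 1, 2, 4, 4] → sum 14  < 57 ✓
[1, 2, 4, 4, 11] → sum 22  < 57 ✓
[2, 4, 4, 11, 6] → sum 27  < 57 ✓
[4, 4, 11, 6, 0] → sum 25  < 57 ✓
[4, 11, 6, 0, 10] → sum 31  < 57 ✓
10 windows satisfy the condition.

10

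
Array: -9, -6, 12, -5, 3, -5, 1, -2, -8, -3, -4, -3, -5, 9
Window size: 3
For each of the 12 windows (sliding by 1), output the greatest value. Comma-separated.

(-9, -6, 12) → max 12
(-6, 12, -5) → max 12
(12, -5, 3) → max 12
(-5, 3, -5) → max 3
(3, -5, 1) → max 3
(-5, 1, -2) → max 1
(1, -2, -8) → max 1
(-2, -8, -3) → max -2
(-8, -3, -4) → max -3
(-3, -4, -3) → max -3
(-4, -3, -5) → max -3
(-3, -5, 9) → max 9

12, 12, 12, 3, 3, 1, 1, -2, -3, -3, -3, 9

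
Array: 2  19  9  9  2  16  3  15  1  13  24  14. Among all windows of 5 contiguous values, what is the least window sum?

37

Window sums for each of the 8 positions:
2 19 9 9 2 → sum 41
19 9 9 2 16 → sum 55
9 9 2 16 3 → sum 39
9 2 16 3 15 → sum 45
2 16 3 15 1 → sum 37
16 3 15 1 13 → sum 48
3 15 1 13 24 → sum 56
15 1 13 24 14 → sum 67
Least of these is 37.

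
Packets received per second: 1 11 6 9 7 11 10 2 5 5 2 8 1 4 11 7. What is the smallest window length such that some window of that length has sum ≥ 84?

14

add 1: running sum 1 < 84
add 11: running sum 12 < 84
add 6: running sum 18 < 84
add 9: running sum 27 < 84
add 7: running sum 34 < 84
add 11: running sum 45 < 84
add 10: running sum 55 < 84
add 2: running sum 57 < 84
add 5: running sum 62 < 84
add 5: running sum 67 < 84
add 2: running sum 69 < 84
add 8: running sum 77 < 84
add 1: running sum 78 < 84
add 4: running sum 82 < 84
add 11: shortest ending here [11, 6, 9, 7, 11, 10, 2, 5, 5, 2, 8, 1, 4, 11] sum 92, len 14
add 7: shortest ending here [6, 9, 7, 11, 10, 2, 5, 5, 2, 8, 1, 4, 11, 7] sum 88, len 14
Shortest qualifying length: 14.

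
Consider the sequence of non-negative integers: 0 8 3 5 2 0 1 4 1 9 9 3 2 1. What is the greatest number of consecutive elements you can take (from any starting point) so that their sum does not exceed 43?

→ 0: sum 0, len 1
→ 8: sum 8, len 2
→ 3: sum 11, len 3
→ 5: sum 16, len 4
→ 2: sum 18, len 5
→ 0: sum 18, len 6
→ 1: sum 19, len 7
→ 4: sum 23, len 8
→ 1: sum 24, len 9
→ 9: sum 33, len 10
→ 9: sum 42, len 11
→ 3 (dropped 0, 8): sum 37, len 10
→ 2: sum 39, len 11
→ 1: sum 40, len 12
Longest length seen: 12.

12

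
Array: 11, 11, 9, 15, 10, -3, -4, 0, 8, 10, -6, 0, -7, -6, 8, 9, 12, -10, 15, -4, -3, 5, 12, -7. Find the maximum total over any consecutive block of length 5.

56

(11, 11, 9, 15, 10) → sum 56
(11, 9, 15, 10, -3) → sum 42
(9, 15, 10, -3, -4) → sum 27
(15, 10, -3, -4, 0) → sum 18
(10, -3, -4, 0, 8) → sum 11
(-3, -4, 0, 8, 10) → sum 11
(-4, 0, 8, 10, -6) → sum 8
(0, 8, 10, -6, 0) → sum 12
(8, 10, -6, 0, -7) → sum 5
(10, -6, 0, -7, -6) → sum -9
(-6, 0, -7, -6, 8) → sum -11
(0, -7, -6, 8, 9) → sum 4
(-7, -6, 8, 9, 12) → sum 16
(-6, 8, 9, 12, -10) → sum 13
(8, 9, 12, -10, 15) → sum 34
(9, 12, -10, 15, -4) → sum 22
(12, -10, 15, -4, -3) → sum 10
(-10, 15, -4, -3, 5) → sum 3
(15, -4, -3, 5, 12) → sum 25
(-4, -3, 5, 12, -7) → sum 3
Maximum of these is 56.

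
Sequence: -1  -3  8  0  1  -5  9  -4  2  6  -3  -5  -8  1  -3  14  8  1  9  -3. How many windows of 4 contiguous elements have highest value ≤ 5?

2

[-1, -3, 8, 0] → max 8
[-3, 8, 0, 1] → max 8
[8, 0, 1, -5] → max 8
[0, 1, -5, 9] → max 9
[1, -5, 9, -4] → max 9
[-5, 9, -4, 2] → max 9
[9, -4, 2, 6] → max 9
[-4, 2, 6, -3] → max 6
[2, 6, -3, -5] → max 6
[6, -3, -5, -8] → max 6
[-3, -5, -8, 1] → max 1  ≤ 5 ✓
[-5, -8, 1, -3] → max 1  ≤ 5 ✓
[-8, 1, -3, 14] → max 14
[1, -3, 14, 8] → max 14
[-3, 14, 8, 1] → max 14
[14, 8, 1, 9] → max 14
[8, 1, 9, -3] → max 9
2 windows satisfy the condition.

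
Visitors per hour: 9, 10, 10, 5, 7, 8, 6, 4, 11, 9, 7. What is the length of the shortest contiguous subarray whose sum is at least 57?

add 9: running sum 9 < 57
add 10: running sum 19 < 57
add 10: running sum 29 < 57
add 5: running sum 34 < 57
add 7: running sum 41 < 57
add 8: running sum 49 < 57
add 6: running sum 55 < 57
add 4: shortest ending here [9, 10, 10, 5, 7, 8, 6, 4] sum 59, len 8
add 11: shortest ending here [10, 10, 5, 7, 8, 6, 4, 11] sum 61, len 8
add 9: shortest ending here [10, 5, 7, 8, 6, 4, 11, 9] sum 60, len 8
add 7: shortest ending here [5, 7, 8, 6, 4, 11, 9, 7] sum 57, len 8
Shortest qualifying length: 8.

8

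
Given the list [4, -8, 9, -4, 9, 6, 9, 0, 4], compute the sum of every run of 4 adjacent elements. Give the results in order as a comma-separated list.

1, 6, 20, 20, 24, 19

(4, -8, 9, -4) → sum 1
(-8, 9, -4, 9) → sum 6
(9, -4, 9, 6) → sum 20
(-4, 9, 6, 9) → sum 20
(9, 6, 9, 0) → sum 24
(6, 9, 0, 4) → sum 19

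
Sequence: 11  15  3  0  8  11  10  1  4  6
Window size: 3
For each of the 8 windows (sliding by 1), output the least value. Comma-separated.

Sliding a size-3 window across the 10 values:
[11, 15, 3] → min 3
[15, 3, 0] → min 0
[3, 0, 8] → min 0
[0, 8, 11] → min 0
[8, 11, 10] → min 8
[11, 10, 1] → min 1
[10, 1, 4] → min 1
[1, 4, 6] → min 1

3, 0, 0, 0, 8, 1, 1, 1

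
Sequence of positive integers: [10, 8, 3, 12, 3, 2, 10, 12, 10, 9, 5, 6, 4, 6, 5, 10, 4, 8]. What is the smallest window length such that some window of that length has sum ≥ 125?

18

Extend right; whenever the sum reaches 125, record the length and shrink from the left:
add 10: running sum 10 < 125
add 8: running sum 18 < 125
add 3: running sum 21 < 125
add 12: running sum 33 < 125
add 3: running sum 36 < 125
add 2: running sum 38 < 125
add 10: running sum 48 < 125
add 12: running sum 60 < 125
add 10: running sum 70 < 125
add 9: running sum 79 < 125
add 5: running sum 84 < 125
add 6: running sum 90 < 125
add 4: running sum 94 < 125
add 6: running sum 100 < 125
add 5: running sum 105 < 125
add 10: running sum 115 < 125
add 4: running sum 119 < 125
add 8: shortest ending here [10, 8, 3, 12, 3, 2, 10, 12, 10, 9, 5, 6, 4, 6, 5, 10, 4, 8] sum 127, len 18
Shortest qualifying length: 18.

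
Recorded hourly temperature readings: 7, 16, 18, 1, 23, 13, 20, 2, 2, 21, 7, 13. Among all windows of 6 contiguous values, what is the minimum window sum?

61

7 16 18 1 23 13 → sum 78
16 18 1 23 13 20 → sum 91
18 1 23 13 20 2 → sum 77
1 23 13 20 2 2 → sum 61
23 13 20 2 2 21 → sum 81
13 20 2 2 21 7 → sum 65
20 2 2 21 7 13 → sum 65
Minimum of these is 61.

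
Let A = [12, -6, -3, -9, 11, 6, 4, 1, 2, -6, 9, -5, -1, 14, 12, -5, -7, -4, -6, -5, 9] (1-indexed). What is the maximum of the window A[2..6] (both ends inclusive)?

Elements at indices 2..6: -6, -3, -9, 11, 6
max(-6, -3, -9, 11, 6) = 11

11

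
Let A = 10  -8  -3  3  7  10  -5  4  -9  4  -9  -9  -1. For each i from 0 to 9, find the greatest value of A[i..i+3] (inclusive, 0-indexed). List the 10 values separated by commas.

10 -8 -3 3 → max 10
-8 -3 3 7 → max 7
-3 3 7 10 → max 10
3 7 10 -5 → max 10
7 10 -5 4 → max 10
10 -5 4 -9 → max 10
-5 4 -9 4 → max 4
4 -9 4 -9 → max 4
-9 4 -9 -9 → max 4
4 -9 -9 -1 → max 4

10, 7, 10, 10, 10, 10, 4, 4, 4, 4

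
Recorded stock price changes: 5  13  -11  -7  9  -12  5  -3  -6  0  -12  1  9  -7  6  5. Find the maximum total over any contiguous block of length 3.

8

Each size-3 window and its sum:
5 13 -11 → sum 7
13 -11 -7 → sum -5
-11 -7 9 → sum -9
-7 9 -12 → sum -10
9 -12 5 → sum 2
-12 5 -3 → sum -10
5 -3 -6 → sum -4
-3 -6 0 → sum -9
-6 0 -12 → sum -18
0 -12 1 → sum -11
-12 1 9 → sum -2
1 9 -7 → sum 3
9 -7 6 → sum 8
-7 6 5 → sum 4
Maximum of these is 8.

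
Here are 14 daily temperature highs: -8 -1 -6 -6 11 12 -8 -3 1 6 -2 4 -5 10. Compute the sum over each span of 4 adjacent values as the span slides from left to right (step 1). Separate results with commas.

[-8, -1, -6, -6] → sum -21
[-1, -6, -6, 11] → sum -2
[-6, -6, 11, 12] → sum 11
[-6, 11, 12, -8] → sum 9
[11, 12, -8, -3] → sum 12
[12, -8, -3, 1] → sum 2
[-8, -3, 1, 6] → sum -4
[-3, 1, 6, -2] → sum 2
[1, 6, -2, 4] → sum 9
[6, -2, 4, -5] → sum 3
[-2, 4, -5, 10] → sum 7

-21, -2, 11, 9, 12, 2, -4, 2, 9, 3, 7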